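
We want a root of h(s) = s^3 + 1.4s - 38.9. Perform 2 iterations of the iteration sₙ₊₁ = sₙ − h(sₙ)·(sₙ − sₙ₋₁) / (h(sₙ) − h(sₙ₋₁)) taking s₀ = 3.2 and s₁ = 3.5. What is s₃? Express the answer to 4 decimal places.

3.2504

h(3.2) = -1.652000, h(3.5) = 8.875000
s₂ = 3.500000 − 8.875000·(3.500000 − 3.200000) / (8.875000 − (-1.652000)) = 3.500000 − (2.662500)/(10.527000) = 3.247079
h(3.247079) = -0.118442
s₃ = 3.247079 − (-0.118442)·(3.247079 − 3.500000) / (-0.118442 − 8.875000) = 3.247079 − (0.029957)/(-8.993442) = 3.250410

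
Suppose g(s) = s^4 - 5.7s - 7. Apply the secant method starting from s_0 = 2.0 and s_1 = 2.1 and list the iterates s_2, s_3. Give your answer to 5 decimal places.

2.08339, 2.08453

g(2.0) = -2.4000000, g(2.1) = 0.4781000
s_2 = 2.1000000 − 0.4781000·(2.1000000 − 2.0000000) / (0.4781000 − (-2.4000000)) = 2.1000000 − (0.0478100)/(2.8781000) = 2.0833883
g(2.0833883) = -0.0353125
s_3 = 2.0833883 − (-0.0353125)·(2.0833883 − 2.1000000) / (-0.0353125 − 0.4781000) = 2.0833883 − (0.0005866)/(-0.5134125) = 2.0845309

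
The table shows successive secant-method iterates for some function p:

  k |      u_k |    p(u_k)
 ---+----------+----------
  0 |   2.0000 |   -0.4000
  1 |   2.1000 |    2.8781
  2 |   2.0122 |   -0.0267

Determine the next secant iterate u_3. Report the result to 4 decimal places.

2.0130

u_3 = 2.0122 − (-0.0267)·(2.0122 − 2.1000) / (-0.0267 − 2.8781)
   = 2.0122 − (0.002344)/(-2.904800) = 2.013007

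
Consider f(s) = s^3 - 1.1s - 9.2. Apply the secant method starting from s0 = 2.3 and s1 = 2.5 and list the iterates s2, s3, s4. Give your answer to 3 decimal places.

f(2.3) = 0.43700, f(2.5) = 3.67500
s2 = 2.50000 − 3.67500·(2.50000 − 2.30000) / (3.67500 − 0.43700) = 2.50000 − (0.73500)/(3.23800) = 2.27301
f(2.27301) = 0.04334
s3 = 2.27301 − 0.04334·(2.27301 − 2.50000) / (0.04334 − 3.67500) = 2.27301 − (-0.00984)/(-3.63166) = 2.27030
f(2.27030) = 0.00438
s4 = 2.27030 − 0.00438·(2.27030 − 2.27301) / (0.00438 − 0.04334) = 2.27030 − (-0.00001)/(-0.03895) = 2.26999

2.273, 2.270, 2.270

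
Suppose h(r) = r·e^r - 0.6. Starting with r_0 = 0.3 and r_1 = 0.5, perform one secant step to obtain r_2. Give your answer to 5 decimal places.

0.39301

h(0.3) = -0.1950424, h(0.5) = 0.2243606
r_2 = 0.5000000 − 0.2243606·(0.5000000 − 0.3000000) / (0.2243606 − (-0.1950424)) = 0.5000000 − (0.0448721)/(0.4194030) = 0.3930095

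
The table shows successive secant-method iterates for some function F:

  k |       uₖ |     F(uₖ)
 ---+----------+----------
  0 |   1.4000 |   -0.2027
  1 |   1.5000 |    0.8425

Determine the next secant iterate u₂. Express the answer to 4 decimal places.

u₂ = 1.5000 − 0.8425·(1.5000 − 1.4000) / (0.8425 − (-0.2027))
   = 1.5000 − (0.084250)/(1.045200) = 1.419393

1.4194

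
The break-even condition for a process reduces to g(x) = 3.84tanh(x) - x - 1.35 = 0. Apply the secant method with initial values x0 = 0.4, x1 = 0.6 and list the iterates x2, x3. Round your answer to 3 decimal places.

g(0.4) = -0.29100, g(0.6) = 0.11227
x2 = 0.60000 − 0.11227·(0.60000 − 0.40000) / (0.11227 − (-0.29100)) = 0.60000 − (0.02245)/(0.40327) = 0.54432
g(0.54432) = 0.01128
x3 = 0.54432 − 0.01128·(0.54432 − 0.60000) / (0.01128 − 0.11227) = 0.54432 − (-0.00063)/(-0.10099) = 0.53810

0.544, 0.538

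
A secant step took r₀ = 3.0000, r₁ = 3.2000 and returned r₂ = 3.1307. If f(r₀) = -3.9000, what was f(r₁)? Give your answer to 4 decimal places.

2.0679

The secant line through (3.0000, -3.9000) and (3.2000, f(r₁)) crosses zero at r₂ = 3.1307.
So (3.0000, -3.9000), (3.2000, f(r₁)), (3.1307, 0) are collinear:
f(r₁) = -3.9000 · (3.2000 − 3.1307) / (3.0000 − 3.1307) = -3.9000 · (0.069300)/(-0.130700) = 2.067865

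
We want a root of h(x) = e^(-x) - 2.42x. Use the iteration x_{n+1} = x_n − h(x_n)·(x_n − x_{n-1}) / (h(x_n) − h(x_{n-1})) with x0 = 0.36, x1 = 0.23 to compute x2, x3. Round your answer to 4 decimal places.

h(0.36) = -0.173524, h(0.23) = 0.237934
x2 = 0.230000 − 0.237934·(0.230000 − 0.360000) / (0.237934 − (-0.173524)) = 0.230000 − (-0.030931)/(0.411457) = 0.305175
h(0.305175) = -0.001530
x3 = 0.305175 − (-0.001530)·(0.305175 − 0.230000) / (-0.001530 − 0.237934) = 0.305175 − (-0.000115)/(-0.239463) = 0.304695

0.3052, 0.3047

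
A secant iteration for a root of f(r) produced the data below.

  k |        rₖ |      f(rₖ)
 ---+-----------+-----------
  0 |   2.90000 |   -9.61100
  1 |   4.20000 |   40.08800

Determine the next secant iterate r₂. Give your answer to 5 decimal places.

r₂ = 4.20000 − 40.08800·(4.20000 − 2.90000) / (40.08800 − (-9.61100))
   = 4.20000 − (52.1144000)/(49.6990000) = 3.1513994

3.15140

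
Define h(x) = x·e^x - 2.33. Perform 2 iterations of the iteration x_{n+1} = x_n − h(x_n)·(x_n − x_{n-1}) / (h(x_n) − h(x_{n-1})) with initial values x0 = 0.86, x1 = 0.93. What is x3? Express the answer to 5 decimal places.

0.92444

h(0.86) = -0.2976818, h(0.93) = 0.0270935
x2 = 0.9300000 − 0.0270935·(0.9300000 − 0.8600000) / (0.0270935 − (-0.2976818)) = 0.9300000 − (0.0018965)/(0.3247753) = 0.9241604
h(0.9241604) = -0.0013450
x3 = 0.9241604 − (-0.0013450)·(0.9241604 − 0.9300000) / (-0.0013450 − 0.0270935) = 0.9241604 − (0.0000079)/(-0.0284386) = 0.9244366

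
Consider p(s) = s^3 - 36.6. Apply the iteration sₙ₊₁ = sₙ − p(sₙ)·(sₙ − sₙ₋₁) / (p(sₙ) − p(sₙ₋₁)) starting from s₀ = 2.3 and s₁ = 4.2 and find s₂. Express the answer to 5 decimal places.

3.04971

p(2.3) = -24.4330000, p(4.2) = 37.4880000
s₂ = 4.2000000 − 37.4880000·(4.2000000 − 2.3000000) / (37.4880000 − (-24.4330000)) = 4.2000000 − (71.2272000)/(61.9210000) = 3.0497085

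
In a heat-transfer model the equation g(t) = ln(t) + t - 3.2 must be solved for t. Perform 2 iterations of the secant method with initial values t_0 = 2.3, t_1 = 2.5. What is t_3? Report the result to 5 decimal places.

2.34690

g(2.3) = -0.0670909, g(2.5) = 0.2162907
t_2 = 2.5000000 − 0.2162907·(2.5000000 − 2.3000000) / (0.2162907 − (-0.0670909)) = 2.5000000 − (0.0432581)/(0.2833816) = 2.3473502
g(2.3473502) = 0.0006373
t_3 = 2.3473502 − 0.0006373·(2.3473502 − 2.5000000) / (0.0006373 − 0.2162907) = 2.3473502 − (-0.0000973)/(-0.2156534) = 2.3468991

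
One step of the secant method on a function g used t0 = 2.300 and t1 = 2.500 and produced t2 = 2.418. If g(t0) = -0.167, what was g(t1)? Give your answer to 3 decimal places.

0.116

The secant line through (2.300, -0.167) and (2.500, g(t1)) crosses zero at t2 = 2.418.
So (2.300, -0.167), (2.500, g(t1)), (2.418, 0) are collinear:
g(t1) = -0.167 · (2.500 − 2.418) / (2.300 − 2.418) = -0.167 · (0.08200)/(-0.11800) = 0.11605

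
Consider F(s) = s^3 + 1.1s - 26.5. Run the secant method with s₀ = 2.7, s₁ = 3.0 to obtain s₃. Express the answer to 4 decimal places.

2.8581

F(2.7) = -3.847000, F(3.0) = 3.800000
s₂ = 3.000000 − 3.800000·(3.000000 − 2.700000) / (3.800000 − (-3.847000)) = 3.000000 − (1.140000)/(7.647000) = 2.850922
F(2.850922) = -0.192388
s₃ = 2.850922 − (-0.192388)·(2.850922 − 3.000000) / (-0.192388 − 3.800000) = 2.850922 − (0.028681)/(-3.992388) = 2.858106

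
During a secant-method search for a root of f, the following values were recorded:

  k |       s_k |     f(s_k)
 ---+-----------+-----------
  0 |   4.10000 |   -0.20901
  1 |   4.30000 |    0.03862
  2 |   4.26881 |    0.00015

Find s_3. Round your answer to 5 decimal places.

4.26869

s_3 = 4.26881 − 0.00015·(4.26881 − 4.30000) / (0.00015 − 0.03862)
   = 4.26881 − (-0.0000047)/(-0.0384700) = 4.2686884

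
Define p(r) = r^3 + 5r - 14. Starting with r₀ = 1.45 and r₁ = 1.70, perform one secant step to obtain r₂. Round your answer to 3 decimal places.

p(1.45) = -3.70138, p(1.70) = -0.58700
r₂ = 1.70000 − (-0.58700)·(1.70000 − 1.45000) / (-0.58700 − (-3.70138)) = 1.70000 − (-0.14675)/(3.11438) = 1.74712

1.747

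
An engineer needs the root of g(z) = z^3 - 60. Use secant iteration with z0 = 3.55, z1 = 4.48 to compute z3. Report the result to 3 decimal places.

g(3.55) = -15.26113, g(4.48) = 29.91539
z2 = 4.48000 − 29.91539·(4.48000 − 3.55000) / (29.91539 − (-15.26113)) = 4.48000 − (27.82131)/(45.17652) = 3.86416
g(3.86416) = -2.30121
z3 = 3.86416 − (-2.30121)·(3.86416 − 4.48000) / (-2.30121 − 29.91539) = 3.86416 − (1.41717)/(-32.21660) = 3.90815

3.908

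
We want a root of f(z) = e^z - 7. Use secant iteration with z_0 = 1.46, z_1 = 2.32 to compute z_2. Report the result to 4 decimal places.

f(1.46) = -2.694040, f(2.32) = 3.175674
z_2 = 2.320000 − 3.175674·(2.320000 − 1.460000) / (3.175674 − (-2.694040)) = 2.320000 − (2.731080)/(5.869715) = 1.854717

1.8547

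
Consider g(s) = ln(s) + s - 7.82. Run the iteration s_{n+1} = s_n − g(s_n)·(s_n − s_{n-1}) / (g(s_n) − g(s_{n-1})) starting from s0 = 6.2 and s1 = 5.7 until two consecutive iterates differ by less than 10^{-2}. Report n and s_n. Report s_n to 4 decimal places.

g(6.2) = 0.204549, g(5.7) = -0.379534
s2 = 5.700000 − (-0.379534)·(-0.500000)/(-0.584083) = 6.024897;  |Δ| = 0.324897
g(6.024897) = 0.000798
s3 = 6.024897 − 0.000798·(0.324897)/(0.380331) = 6.024216;  |Δ| = 0.000681
|s3 − s2| = 0.000681 < 10^{-2}

n = 3, s_n = 6.0242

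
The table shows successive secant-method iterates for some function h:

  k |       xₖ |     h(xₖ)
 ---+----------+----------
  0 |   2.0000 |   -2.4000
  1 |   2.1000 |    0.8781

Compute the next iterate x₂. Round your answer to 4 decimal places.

2.0732

x₂ = 2.1000 − 0.8781·(2.1000 − 2.0000) / (0.8781 − (-2.4000))
   = 2.1000 − (0.087810)/(3.278100) = 2.073213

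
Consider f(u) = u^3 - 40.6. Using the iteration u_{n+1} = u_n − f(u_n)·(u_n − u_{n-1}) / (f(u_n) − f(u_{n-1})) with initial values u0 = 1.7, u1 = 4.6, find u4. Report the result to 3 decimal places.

f(1.7) = -35.68700, f(4.6) = 56.73600
u2 = 4.60000 − 56.73600·(4.60000 − 1.70000) / (56.73600 − (-35.68700)) = 4.60000 − (164.53440)/(92.42300) = 2.81977
f(2.81977) = -18.17977
u3 = 2.81977 − (-18.17977)·(2.81977 − 4.60000) / (-18.17977 − 56.73600) = 2.81977 − (32.36421)/(-74.91577) = 3.25178
f(3.25178) = -6.21557
u4 = 3.25178 − (-6.21557)·(3.25178 − 2.81977) / (-6.21557 − (-18.17977)) = 3.25178 − (-2.68518)/(11.96420) = 3.47621

3.476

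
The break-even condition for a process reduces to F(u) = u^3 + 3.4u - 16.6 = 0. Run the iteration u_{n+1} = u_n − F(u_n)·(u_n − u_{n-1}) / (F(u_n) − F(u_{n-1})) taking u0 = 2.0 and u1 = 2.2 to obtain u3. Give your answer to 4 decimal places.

F(2.0) = -1.800000, F(2.2) = 1.528000
u2 = 2.200000 − 1.528000·(2.200000 − 2.000000) / (1.528000 − (-1.800000)) = 2.200000 − (0.305600)/(3.328000) = 2.108173
F(2.108173) = -0.062660
u3 = 2.108173 − (-0.062660)·(2.108173 − 2.200000) / (-0.062660 − 1.528000) = 2.108173 − (0.005754)/(-1.590660) = 2.111790

2.1118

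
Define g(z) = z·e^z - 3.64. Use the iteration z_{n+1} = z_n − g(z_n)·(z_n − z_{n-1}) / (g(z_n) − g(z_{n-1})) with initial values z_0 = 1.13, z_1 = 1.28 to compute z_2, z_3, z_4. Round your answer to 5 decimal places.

g(1.13) = -0.1419082, g(1.28) = 0.9636988
z_2 = 1.2800000 − 0.9636988·(1.2800000 − 1.1300000) / (0.9636988 − (-0.1419082)) = 1.2800000 − (0.1445548)/(1.1056070) = 1.1492530
g(1.1492530) = -0.0131478
z_3 = 1.1492530 − (-0.0131478)·(1.1492530 − 1.2800000) / (-0.0131478 − 0.9636988) = 1.1492530 − (0.0017190)/(-0.9768466) = 1.1510128
g(1.1510128) = -0.0011964
z_4 = 1.1510128 − (-0.0011964)·(1.1510128 − 1.1492530) / (-0.0011964 − (-0.0131478)) = 1.1510128 − (-0.0000021)/(0.0119514) = 1.1511889

1.14925, 1.15101, 1.15119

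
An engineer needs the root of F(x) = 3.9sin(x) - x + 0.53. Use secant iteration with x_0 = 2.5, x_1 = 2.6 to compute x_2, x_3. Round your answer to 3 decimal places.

F(2.5) = 0.36404, F(2.6) = -0.05954
x_2 = 2.60000 − (-0.05954)·(2.60000 − 2.50000) / (-0.05954 − 0.36404) = 2.60000 − (-0.00595)/(-0.42359) = 2.58594
F(2.58594) = 0.00129
x_3 = 2.58594 − 0.00129·(2.58594 − 2.60000) / (0.00129 − (-0.05954)) = 2.58594 − (-0.00002)/(0.06083) = 2.58624

2.586, 2.586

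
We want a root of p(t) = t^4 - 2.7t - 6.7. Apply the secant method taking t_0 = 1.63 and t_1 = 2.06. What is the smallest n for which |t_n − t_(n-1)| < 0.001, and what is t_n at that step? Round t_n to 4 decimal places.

p(1.63) = -4.041882, p(2.06) = 5.746141
t_2 = 2.060000 − 5.746141·(0.430000)/(9.788023) = 1.807565;  |Δ| = 0.252435
p(1.807565) = -0.905236
t_3 = 1.807565 − (-0.905236)·(-0.252435)/(-6.651376) = 1.841921;  |Δ| = 0.034356
p(1.841921) = -0.162964
t_4 = 1.841921 − (-0.162964)·(0.034356)/(0.742272) = 1.849463;  |Δ| = 0.007543
p(1.849463) = 0.006371
t_5 = 1.849463 − 0.006371·(0.007543)/(0.169335) = 1.849180;  |Δ| = 0.000284
|t_5 − t_4| = 0.000284 < 0.001

n = 5, t_n = 1.8492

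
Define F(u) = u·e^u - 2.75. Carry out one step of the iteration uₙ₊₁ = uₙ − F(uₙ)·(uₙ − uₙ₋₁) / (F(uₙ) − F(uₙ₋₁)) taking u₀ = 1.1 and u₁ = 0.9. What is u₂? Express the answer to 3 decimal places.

0.998

F(1.1) = 0.55458, F(0.9) = -0.53636
u₂ = 0.90000 − (-0.53636)·(0.90000 − 1.10000) / (-0.53636 − 0.55458) = 0.90000 − (0.10727)/(-1.09094) = 0.99833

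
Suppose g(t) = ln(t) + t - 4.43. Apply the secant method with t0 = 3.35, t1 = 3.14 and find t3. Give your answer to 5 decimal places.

3.25103

g(3.35) = 0.1289603, g(3.14) = -0.1457772
t2 = 3.1400000 − (-0.1457772)·(3.1400000 − 3.3500000) / (-0.1457772 − 0.1289603) = 3.1400000 − (0.0306132)/(-0.2747375) = 3.2514271
g(3.2514271) = 0.0005211
t3 = 3.2514271 − 0.0005211·(3.2514271 − 3.1400000) / (0.0005211 − (-0.1457772)) = 3.2514271 − (0.0000581)/(0.1462983) = 3.2510302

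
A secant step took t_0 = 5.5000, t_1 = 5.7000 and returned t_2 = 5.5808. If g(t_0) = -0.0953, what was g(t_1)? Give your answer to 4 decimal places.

The secant line through (5.5000, -0.0953) and (5.7000, g(t_1)) crosses zero at t_2 = 5.5808.
So (5.5000, -0.0953), (5.7000, g(t_1)), (5.5808, 0) are collinear:
g(t_1) = -0.0953 · (5.7000 − 5.5808) / (5.5000 − 5.5808) = -0.0953 · (0.119200)/(-0.080800) = 0.140591

0.1406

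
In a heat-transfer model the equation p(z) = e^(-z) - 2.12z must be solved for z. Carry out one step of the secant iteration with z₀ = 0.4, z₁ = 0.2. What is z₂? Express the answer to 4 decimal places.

p(0.4) = -0.177680, p(0.2) = 0.394731
z₂ = 0.200000 − 0.394731·(0.200000 − 0.400000) / (0.394731 − (-0.177680)) = 0.200000 − (-0.078946)/(0.572411) = 0.337919

0.3379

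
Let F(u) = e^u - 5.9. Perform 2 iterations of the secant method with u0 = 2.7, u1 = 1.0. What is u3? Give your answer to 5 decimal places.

F(2.7) = 8.9797317, F(1.0) = -3.1817182
u2 = 1.0000000 − (-3.1817182)·(1.0000000 − 2.7000000) / (-3.1817182 − 8.9797317) = 1.0000000 − (5.4089209)/(-12.1614499) = 1.4447595
F(1.4447595) = -1.6591677
u3 = 1.4447595 − (-1.6591677)·(1.4447595 − 1.0000000) / (-1.6591677 − (-3.1817182)) = 1.4447595 − (-0.7379307)/(1.5225505) = 1.9294270

1.92943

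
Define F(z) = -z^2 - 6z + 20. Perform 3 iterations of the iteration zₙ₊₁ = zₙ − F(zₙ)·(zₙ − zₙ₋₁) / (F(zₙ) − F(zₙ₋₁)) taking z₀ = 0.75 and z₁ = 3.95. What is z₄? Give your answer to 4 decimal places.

2.3859

F(0.75) = 14.937500, F(3.95) = -19.302500
z₂ = 3.950000 − (-19.302500)·(3.950000 − 0.750000) / (-19.302500 − 14.937500) = 3.950000 − (-61.768000)/(-34.240000) = 2.146028
F(2.146028) = 2.518395
z₃ = 2.146028 − 2.518395·(2.146028 − 3.950000) / (2.518395 − (-19.302500)) = 2.146028 − (-4.543115)/(21.820895) = 2.354228
F(2.354228) = 0.332240
z₄ = 2.354228 − 0.332240·(2.354228 − 2.146028) / (0.332240 − 2.518395) = 2.354228 − (0.069172)/(-2.186155) = 2.385869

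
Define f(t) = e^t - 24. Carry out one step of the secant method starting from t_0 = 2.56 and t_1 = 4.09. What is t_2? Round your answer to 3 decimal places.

f(2.56) = -11.06418, f(4.09) = 35.73989
t_2 = 4.09000 − 35.73989·(4.09000 − 2.56000) / (35.73989 − (-11.06418)) = 4.09000 − (54.68203)/(46.80407) = 2.92168

2.922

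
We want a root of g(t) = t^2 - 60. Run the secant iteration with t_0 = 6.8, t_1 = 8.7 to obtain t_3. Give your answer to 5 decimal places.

g(6.8) = -13.7600000, g(8.7) = 15.6900000
t_2 = 8.7000000 − 15.6900000·(8.7000000 − 6.8000000) / (15.6900000 − (-13.7600000)) = 8.7000000 − (29.8110000)/(29.4500000) = 7.6877419
g(7.6877419) = -0.8986239
t_3 = 7.6877419 − (-0.8986239)·(7.6877419 − 8.7000000) / (-0.8986239 − 15.6900000) = 7.6877419 − (0.9096393)/(-16.5886239) = 7.7425771

7.74258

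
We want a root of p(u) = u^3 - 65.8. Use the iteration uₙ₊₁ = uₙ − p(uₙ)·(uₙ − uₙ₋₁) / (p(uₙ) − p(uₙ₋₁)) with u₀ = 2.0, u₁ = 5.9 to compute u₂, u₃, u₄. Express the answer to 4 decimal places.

3.1421, 3.6922, 4.1328

p(2.0) = -57.800000, p(5.9) = 139.579000
u₂ = 5.900000 − 139.579000·(5.900000 − 2.000000) / (139.579000 − (-57.800000)) = 5.900000 − (544.358100)/(197.379000) = 3.142067
p(3.142067) = -34.779683
u₃ = 3.142067 − (-34.779683)·(3.142067 − 5.900000) / (-34.779683 − 139.579000) = 3.142067 − (95.920042)/(-174.358683) = 3.692197
p(3.692197) = -15.466779
u₄ = 3.692197 − (-15.466779)·(3.692197 − 3.142067) / (-15.466779 − (-34.779683)) = 3.692197 − (-8.508748)/(19.312904) = 4.132771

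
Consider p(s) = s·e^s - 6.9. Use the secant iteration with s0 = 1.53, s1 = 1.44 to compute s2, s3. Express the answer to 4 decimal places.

1.5149, 1.5157

p(1.53) = 0.165811, p(1.44) = -0.822198
s2 = 1.440000 − (-0.822198)·(1.440000 − 1.530000) / (-0.822198 − 0.165811) = 1.440000 − (0.073998)/(-0.988009) = 1.514896
p(1.514896) = -0.008818
s3 = 1.514896 − (-0.008818)·(1.514896 − 1.440000) / (-0.008818 − (-0.822198)) = 1.514896 − (-0.000660)/(0.813380) = 1.515708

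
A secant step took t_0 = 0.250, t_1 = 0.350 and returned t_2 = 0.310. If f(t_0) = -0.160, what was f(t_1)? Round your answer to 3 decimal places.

0.107

The secant line through (0.250, -0.160) and (0.350, f(t_1)) crosses zero at t_2 = 0.310.
So (0.250, -0.160), (0.350, f(t_1)), (0.310, 0) are collinear:
f(t_1) = -0.160 · (0.350 − 0.310) / (0.250 − 0.310) = -0.160 · (0.04000)/(-0.06000) = 0.10667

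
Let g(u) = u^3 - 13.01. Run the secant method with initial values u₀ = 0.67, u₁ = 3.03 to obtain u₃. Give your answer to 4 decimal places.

2.1892

g(0.67) = -12.709237, g(3.03) = 14.808127
u₂ = 3.030000 − 14.808127·(3.030000 − 0.670000) / (14.808127 − (-12.709237)) = 3.030000 − (34.947180)/(27.517364) = 1.759995
g(1.759995) = -7.558267
u₃ = 1.759995 − (-7.558267)·(1.759995 − 3.030000) / (-7.558267 − 14.808127) = 1.759995 − (9.599034)/(-22.366394) = 2.189168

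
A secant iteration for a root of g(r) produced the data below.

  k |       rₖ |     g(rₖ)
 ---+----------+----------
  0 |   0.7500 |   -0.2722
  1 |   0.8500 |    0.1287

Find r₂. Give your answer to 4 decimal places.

0.8179

r₂ = 0.8500 − 0.1287·(0.8500 − 0.7500) / (0.1287 − (-0.2722))
   = 0.8500 − (0.012870)/(0.400900) = 0.817897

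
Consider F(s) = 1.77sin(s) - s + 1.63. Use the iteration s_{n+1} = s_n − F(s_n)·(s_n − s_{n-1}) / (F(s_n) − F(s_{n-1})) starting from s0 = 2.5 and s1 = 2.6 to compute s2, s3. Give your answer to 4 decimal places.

2.5767, 2.5770

F(2.5) = 0.189296, F(2.6) = -0.057563
s2 = 2.600000 − (-0.057563)·(2.600000 − 2.500000) / (-0.057563 − 0.189296) = 2.600000 − (-0.005756)/(-0.246858) = 2.576682
F(2.576682) = 0.000871
s3 = 2.576682 − 0.000871·(2.576682 − 2.600000) / (0.000871 − (-0.057563)) = 2.576682 − (-0.000020)/(0.058433) = 2.577029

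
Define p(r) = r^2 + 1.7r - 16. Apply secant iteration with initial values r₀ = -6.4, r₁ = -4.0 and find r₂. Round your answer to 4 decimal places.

p(-6.4) = 14.080000, p(-4.0) = -6.800000
r₂ = -4.000000 − (-6.800000)·(-4.000000 − (-6.400000)) / (-6.800000 − 14.080000) = -4.000000 − (-16.320000)/(-20.880000) = -4.781609

-4.7816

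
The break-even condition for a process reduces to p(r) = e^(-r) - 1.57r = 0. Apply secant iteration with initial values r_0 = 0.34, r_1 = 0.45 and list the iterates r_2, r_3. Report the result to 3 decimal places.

0.419, 0.419

p(0.34) = 0.17797, p(0.45) = -0.06887
r_2 = 0.45000 − (-0.06887)·(0.45000 − 0.34000) / (-0.06887 − 0.17797) = 0.45000 − (-0.00758)/(-0.24684) = 0.41931
p(0.41931) = -0.00081
r_3 = 0.41931 − (-0.00081)·(0.41931 − 0.45000) / (-0.00081 − (-0.06887)) = 0.41931 − (0.00002)/(0.06806) = 0.41894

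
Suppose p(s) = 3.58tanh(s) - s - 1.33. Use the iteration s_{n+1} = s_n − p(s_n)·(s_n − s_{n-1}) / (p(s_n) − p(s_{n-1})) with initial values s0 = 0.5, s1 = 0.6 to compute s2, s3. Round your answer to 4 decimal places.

0.6044, 0.6048

p(0.5) = -0.175621, p(0.6) = -0.007363
s2 = 0.600000 − (-0.007363)·(0.600000 − 0.500000) / (-0.007363 − (-0.175621)) = 0.600000 − (-0.000736)/(0.168258) = 0.604376
p(0.604376) = -0.000618
s3 = 0.604376 − (-0.000618)·(0.604376 − 0.600000) / (-0.000618 − (-0.007363)) = 0.604376 − (-0.000003)/(0.006745) = 0.604776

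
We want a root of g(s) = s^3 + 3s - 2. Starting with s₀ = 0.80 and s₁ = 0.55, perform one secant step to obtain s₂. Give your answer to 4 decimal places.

g(0.80) = 0.912000, g(0.55) = -0.183625
s₂ = 0.550000 − (-0.183625)·(0.550000 − 0.800000) / (-0.183625 − 0.912000) = 0.550000 − (0.045906)/(-1.095625) = 0.591900

0.5919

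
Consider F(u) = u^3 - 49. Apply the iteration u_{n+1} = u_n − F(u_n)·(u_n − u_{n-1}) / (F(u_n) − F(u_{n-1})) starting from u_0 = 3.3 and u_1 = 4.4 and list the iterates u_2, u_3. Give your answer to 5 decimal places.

F(3.3) = -13.0630000, F(4.4) = 36.1840000
u_2 = 4.4000000 − 36.1840000·(4.4000000 − 3.3000000) / (36.1840000 − (-13.0630000)) = 4.4000000 − (39.8024000)/(49.2470000) = 3.5917802
F(3.5917802) = -2.6628563
u_3 = 3.5917802 − (-2.6628563)·(3.5917802 − 4.4000000) / (-2.6628563 − 36.1840000) = 3.5917802 − (2.1521732)/(-38.8468563) = 3.6471817

3.59178, 3.64718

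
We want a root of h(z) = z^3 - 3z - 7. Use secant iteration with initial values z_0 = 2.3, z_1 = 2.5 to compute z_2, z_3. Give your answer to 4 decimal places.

2.4213, 2.4258

h(2.3) = -1.733000, h(2.5) = 1.125000
z_2 = 2.500000 − 1.125000·(2.500000 − 2.300000) / (1.125000 − (-1.733000)) = 2.500000 − (0.225000)/(2.858000) = 2.421274
h(2.421274) = -0.068945
z_3 = 2.421274 − (-0.068945)·(2.421274 − 2.500000) / (-0.068945 − 1.125000) = 2.421274 − (0.005428)/(-1.193945) = 2.425820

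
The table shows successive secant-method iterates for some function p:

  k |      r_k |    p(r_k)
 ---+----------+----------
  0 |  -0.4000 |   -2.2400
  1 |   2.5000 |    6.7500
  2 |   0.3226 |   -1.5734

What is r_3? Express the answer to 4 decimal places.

r_3 = 0.3226 − (-1.5734)·(0.3226 − 2.5000) / (-1.5734 − 6.7500)
   = 0.3226 − (3.425921)/(-8.323400) = 0.734201

0.7342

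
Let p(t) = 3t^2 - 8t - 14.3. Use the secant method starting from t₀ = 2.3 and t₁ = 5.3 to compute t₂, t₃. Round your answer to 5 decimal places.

p(2.3) = -16.8300000, p(5.3) = 27.5700000
t₂ = 5.3000000 − 27.5700000·(5.3000000 − 2.3000000) / (27.5700000 − (-16.8300000)) = 5.3000000 − (82.7100000)/(44.4000000) = 3.4371622
p(3.4371622) = -6.3550461
t₃ = 3.4371622 − (-6.3550461)·(3.4371622 − 5.3000000) / (-6.3550461 − 27.5700000) = 3.4371622 − (11.8384204)/(-33.9250461) = 3.7861203

3.43716, 3.78612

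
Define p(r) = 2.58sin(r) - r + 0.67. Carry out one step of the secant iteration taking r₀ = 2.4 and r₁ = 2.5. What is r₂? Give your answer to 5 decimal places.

2.40425

p(2.4) = 0.0126950, p(2.5) = -0.2859419
r₂ = 2.5000000 − (-0.2859419)·(2.5000000 − 2.4000000) / (-0.2859419 − 0.0126950) = 2.5000000 − (-0.0285942)/(-0.2986369) = 2.4042510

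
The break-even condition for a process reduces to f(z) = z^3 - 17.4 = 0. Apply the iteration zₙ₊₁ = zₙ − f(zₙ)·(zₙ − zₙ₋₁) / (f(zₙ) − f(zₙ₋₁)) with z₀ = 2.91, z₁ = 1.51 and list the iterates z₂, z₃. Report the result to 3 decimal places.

f(2.91) = 7.24217, f(1.51) = -13.95705
z₂ = 1.51000 − (-13.95705)·(1.51000 − 2.91000) / (-13.95705 − 7.24217) = 1.51000 − (19.53987)/(-21.19922) = 2.43173
f(2.43173) = -3.02050
z₃ = 2.43173 − (-3.02050)·(2.43173 − 1.51000) / (-3.02050 − (-13.95705)) = 2.43173 − (-2.78407)/(10.93655) = 2.68629

2.432, 2.686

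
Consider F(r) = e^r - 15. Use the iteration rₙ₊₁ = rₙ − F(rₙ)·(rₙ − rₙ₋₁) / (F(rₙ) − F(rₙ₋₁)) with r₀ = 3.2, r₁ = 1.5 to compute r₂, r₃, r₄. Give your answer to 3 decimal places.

2.392, 2.954, 2.669

F(3.2) = 9.53253, F(1.5) = -10.51831
r₂ = 1.50000 − (-10.51831)·(1.50000 − 3.20000) / (-10.51831 − 9.53253) = 1.50000 − (17.88113)/(-20.05084) = 2.39179
F(2.39179) = -4.06696
r₃ = 2.39179 − (-4.06696)·(2.39179 − 1.50000) / (-4.06696 − (-10.51831)) = 2.39179 − (-3.62687)/(6.45135) = 2.95398
F(2.95398) = 4.18210
r₄ = 2.95398 − 4.18210·(2.95398 − 2.39179) / (4.18210 − (-4.06696)) = 2.95398 − (2.35112)/(8.24905) = 2.66896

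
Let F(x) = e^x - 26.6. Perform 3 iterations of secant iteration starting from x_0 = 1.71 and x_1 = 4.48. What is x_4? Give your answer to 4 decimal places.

3.5268

F(1.71) = -21.071039, F(4.48) = 61.634673
x_2 = 4.480000 − 61.634673·(4.480000 − 1.710000) / (61.634673 − (-21.071039)) = 4.480000 − (170.728043)/(82.705711) = 2.415716
F(2.415716) = -15.402210
x_3 = 2.415716 − (-15.402210)·(2.415716 − 4.480000) / (-15.402210 − 61.634673) = 2.415716 − (31.794530)/(-77.036883) = 2.828435
F(2.828435) = -9.681043
x_4 = 2.828435 − (-9.681043)·(2.828435 − 2.415716) / (-9.681043 − (-15.402210)) = 2.828435 − (-3.995544)/(5.721167) = 3.526814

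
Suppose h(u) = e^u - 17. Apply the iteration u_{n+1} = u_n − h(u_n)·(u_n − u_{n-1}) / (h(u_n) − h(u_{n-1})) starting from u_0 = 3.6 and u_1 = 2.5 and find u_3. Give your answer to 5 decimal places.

h(3.6) = 19.5982344, h(2.5) = -4.8175060
u_2 = 2.5000000 − (-4.8175060)·(2.5000000 − 3.6000000) / (-4.8175060 − 19.5982344) = 2.5000000 − (5.2992566)/(-24.4157405) = 2.7170426
h(2.7170426) = -1.8645052
u_3 = 2.7170426 − (-1.8645052)·(2.7170426 − 2.5000000) / (-1.8645052 − (-4.8175060)) = 2.7170426 − (-0.4046771)/(2.9530008) = 2.8540819

2.85408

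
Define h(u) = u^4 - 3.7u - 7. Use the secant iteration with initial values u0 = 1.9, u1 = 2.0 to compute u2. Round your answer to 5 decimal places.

1.93841

h(1.9) = -0.9979000, h(2.0) = 1.6000000
u2 = 2.0000000 − 1.6000000·(2.0000000 − 1.9000000) / (1.6000000 − (-0.9979000)) = 2.0000000 − (0.1600000)/(2.5979000) = 1.9384118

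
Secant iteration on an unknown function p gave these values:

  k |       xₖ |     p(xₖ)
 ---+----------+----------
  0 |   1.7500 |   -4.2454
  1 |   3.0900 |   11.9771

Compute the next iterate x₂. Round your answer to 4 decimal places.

2.1007

x₂ = 3.0900 − 11.9771·(3.0900 − 1.7500) / (11.9771 − (-4.2454))
   = 3.0900 − (16.049314)/(16.222500) = 2.100676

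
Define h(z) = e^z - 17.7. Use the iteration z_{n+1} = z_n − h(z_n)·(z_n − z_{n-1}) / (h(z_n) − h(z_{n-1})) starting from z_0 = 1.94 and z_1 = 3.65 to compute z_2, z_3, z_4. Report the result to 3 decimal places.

2.523, 2.750, 2.897

h(1.94) = -10.74125, h(3.65) = 20.77467
z_2 = 3.65000 − 20.77467·(3.65000 − 1.94000) / (20.77467 − (-10.74125)) = 3.65000 − (35.52468)/(31.51592) = 2.52280
h(2.52280) = -5.23653
z_3 = 2.52280 − (-5.23653)·(2.52280 − 3.65000) / (-5.23653 − 20.77467) = 2.52280 − (5.90261)/(-26.01120) = 2.74973
h(2.74973) = -2.06163
z_4 = 2.74973 − (-2.06163)·(2.74973 − 2.52280) / (-2.06163 − (-5.23653)) = 2.74973 − (-0.46784)/(3.17490) = 2.89708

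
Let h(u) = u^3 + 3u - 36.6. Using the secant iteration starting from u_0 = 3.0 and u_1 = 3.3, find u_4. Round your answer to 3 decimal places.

3.020

h(3.0) = -0.60000, h(3.3) = 9.23700
u_2 = 3.30000 − 9.23700·(3.30000 − 3.00000) / (9.23700 − (-0.60000)) = 3.30000 − (2.77110)/(9.83700) = 3.01830
h(3.01830) = -0.04803
u_3 = 3.01830 − (-0.04803)·(3.01830 − 3.30000) / (-0.04803 − 9.23700) = 3.01830 − (0.01353)/(-9.28503) = 3.01976
h(3.01976) = -0.00381
u_4 = 3.01976 − (-0.00381)·(3.01976 − 3.01830) / (-0.00381 − (-0.04803)) = 3.01976 − (-0.00001)/(0.04422) = 3.01988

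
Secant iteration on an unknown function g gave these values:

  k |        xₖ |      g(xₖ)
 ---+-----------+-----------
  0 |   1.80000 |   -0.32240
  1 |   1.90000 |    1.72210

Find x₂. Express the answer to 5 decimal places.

1.81577

x₂ = 1.90000 − 1.72210·(1.90000 − 1.80000) / (1.72210 − (-0.32240))
   = 1.90000 − (0.1722100)/(2.0445000) = 1.8157691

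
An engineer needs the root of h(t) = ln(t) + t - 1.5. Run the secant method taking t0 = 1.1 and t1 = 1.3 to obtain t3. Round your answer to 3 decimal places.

1.265

h(1.1) = -0.30469, h(1.3) = 0.06236
t2 = 1.30000 − 0.06236·(1.30000 − 1.10000) / (0.06236 − (-0.30469)) = 1.30000 − (0.01247)/(0.36705) = 1.26602
h(1.26602) = 0.00190
t3 = 1.26602 − 0.00190·(1.26602 − 1.30000) / (0.00190 − 0.06236) = 1.26602 − (-0.00006)/(-0.06047) = 1.26495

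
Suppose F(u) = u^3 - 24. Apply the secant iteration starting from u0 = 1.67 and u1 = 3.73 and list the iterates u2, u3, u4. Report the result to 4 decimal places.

F(1.67) = -19.342537, F(3.73) = 27.895117
u2 = 3.730000 − 27.895117·(3.730000 − 1.670000) / (27.895117 − (-19.342537)) = 3.730000 − (57.463941)/(47.237654) = 2.513514
F(2.513514) = -8.120239
u3 = 2.513514 − (-8.120239)·(2.513514 − 3.730000) / (-8.120239 − 27.895117) = 2.513514 − (9.878156)/(-36.015356) = 2.787790
F(2.787790) = -2.333921
u4 = 2.787790 − (-2.333921)·(2.787790 − 2.513514) / (-2.333921 − (-8.120239)) = 2.787790 − (-0.640139)/(5.786317) = 2.898420

2.5135, 2.7878, 2.8984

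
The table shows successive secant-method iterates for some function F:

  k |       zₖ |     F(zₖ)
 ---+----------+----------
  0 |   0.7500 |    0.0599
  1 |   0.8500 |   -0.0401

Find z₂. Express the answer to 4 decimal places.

0.8099

z₂ = 0.8500 − (-0.0401)·(0.8500 − 0.7500) / (-0.0401 − 0.0599)
   = 0.8500 − (-0.004010)/(-0.100000) = 0.809900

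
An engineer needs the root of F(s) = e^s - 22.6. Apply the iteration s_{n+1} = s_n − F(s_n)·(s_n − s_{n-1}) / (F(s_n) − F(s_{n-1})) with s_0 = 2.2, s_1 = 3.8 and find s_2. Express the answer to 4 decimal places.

2.8088

F(2.2) = -13.574987, F(3.8) = 22.101184
s_2 = 3.800000 − 22.101184·(3.800000 − 2.200000) / (22.101184 − (-13.574987)) = 3.800000 − (35.361895)/(35.676171) = 2.808809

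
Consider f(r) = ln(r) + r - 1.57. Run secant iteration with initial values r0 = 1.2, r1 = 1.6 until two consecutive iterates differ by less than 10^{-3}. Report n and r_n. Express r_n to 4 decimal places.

f(1.2) = -0.187678, f(1.6) = 0.500004
r2 = 1.600000 − 0.500004·(0.400000)/(0.687682) = 1.309166;  |Δ| = 0.290834
f(1.309166) = 0.008556
r3 = 1.309166 − 0.008556·(-0.290834)/(-0.491448) = 1.304102;  |Δ| = 0.005063
f(1.304102) = -0.000382
r4 = 1.304102 − (-0.000382)·(-0.005063)/(-0.008938) = 1.304319;  |Δ| = 0.000217
|r4 − r3| = 0.000217 < 10^{-3}

n = 4, r_n = 1.3043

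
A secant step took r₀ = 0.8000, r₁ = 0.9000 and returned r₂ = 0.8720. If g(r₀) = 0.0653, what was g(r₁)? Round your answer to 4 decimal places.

The secant line through (0.8000, 0.0653) and (0.9000, g(r₁)) crosses zero at r₂ = 0.8720.
So (0.8000, 0.0653), (0.9000, g(r₁)), (0.8720, 0) are collinear:
g(r₁) = 0.0653 · (0.9000 − 0.8720) / (0.8000 − 0.8720) = 0.0653 · (0.028000)/(-0.072000) = -0.025394

-0.0254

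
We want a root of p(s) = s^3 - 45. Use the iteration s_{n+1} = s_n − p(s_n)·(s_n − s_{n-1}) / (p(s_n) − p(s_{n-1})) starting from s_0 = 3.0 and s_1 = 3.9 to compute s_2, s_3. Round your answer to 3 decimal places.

p(3.0) = -18.00000, p(3.9) = 14.31900
s_2 = 3.90000 − 14.31900·(3.90000 − 3.00000) / (14.31900 − (-18.00000)) = 3.90000 − (12.88710)/(32.31900) = 3.50125
p(3.50125) = -2.07893
s_3 = 3.50125 − (-2.07893)·(3.50125 − 3.90000) / (-2.07893 − 14.31900) = 3.50125 − (0.82897)/(-16.39793) = 3.55181

3.501, 3.552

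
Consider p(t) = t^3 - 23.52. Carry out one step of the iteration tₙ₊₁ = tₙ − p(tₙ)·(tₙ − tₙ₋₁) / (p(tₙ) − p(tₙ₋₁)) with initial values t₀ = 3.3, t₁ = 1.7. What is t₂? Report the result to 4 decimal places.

2.6596

p(3.3) = 12.417000, p(1.7) = -18.607000
t₂ = 1.700000 − (-18.607000)·(1.700000 − 3.300000) / (-18.607000 − 12.417000) = 1.700000 − (29.771200)/(-31.024000) = 2.659618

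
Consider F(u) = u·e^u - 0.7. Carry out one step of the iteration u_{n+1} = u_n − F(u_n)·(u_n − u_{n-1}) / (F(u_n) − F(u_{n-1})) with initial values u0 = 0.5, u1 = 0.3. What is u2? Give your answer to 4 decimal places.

0.4407

F(0.5) = 0.124361, F(0.3) = -0.295042
u2 = 0.300000 − (-0.295042)·(0.300000 − 0.500000) / (-0.295042 − 0.124361) = 0.300000 − (0.059008)/(-0.419403) = 0.440696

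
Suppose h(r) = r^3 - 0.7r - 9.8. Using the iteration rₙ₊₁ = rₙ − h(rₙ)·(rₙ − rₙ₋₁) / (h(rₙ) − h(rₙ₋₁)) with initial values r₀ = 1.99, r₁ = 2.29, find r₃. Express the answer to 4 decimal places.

h(1.99) = -3.312401, h(2.29) = 0.605989
r₂ = 2.290000 − 0.605989·(2.290000 − 1.990000) / (0.605989 − (-3.312401)) = 2.290000 − (0.181797)/(3.918390) = 2.243604
h(2.243604) = -0.076758
r₃ = 2.243604 − (-0.076758)·(2.243604 − 2.290000) / (-0.076758 − 0.605989) = 2.243604 − (0.003561)/(-0.682747) = 2.248820

2.2488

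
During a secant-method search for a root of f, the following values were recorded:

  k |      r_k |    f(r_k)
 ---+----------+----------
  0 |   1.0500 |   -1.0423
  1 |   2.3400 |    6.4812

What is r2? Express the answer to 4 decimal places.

r2 = 2.3400 − 6.4812·(2.3400 − 1.0500) / (6.4812 − (-1.0423))
   = 2.3400 − (8.360748)/(7.523500) = 1.228716

1.2287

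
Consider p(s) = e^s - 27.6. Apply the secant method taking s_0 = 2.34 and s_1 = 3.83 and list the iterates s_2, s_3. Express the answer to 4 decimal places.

3.0590, 3.2550

p(2.34) = -17.218763, p(3.83) = 18.462538
s_2 = 3.830000 − 18.462538·(3.830000 − 2.340000) / (18.462538 − (-17.218763)) = 3.830000 − (27.509182)/(35.681302) = 3.059031
p(3.059031) = -6.293102
s_3 = 3.059031 − (-6.293102)·(3.059031 − 3.830000) / (-6.293102 − 18.462538) = 3.059031 − (4.851787)/(-24.755640) = 3.255018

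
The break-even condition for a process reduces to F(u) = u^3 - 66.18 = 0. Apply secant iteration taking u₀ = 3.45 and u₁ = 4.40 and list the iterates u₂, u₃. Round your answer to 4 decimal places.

3.9908, 4.0404

F(3.45) = -25.116375, F(4.40) = 19.004000
u₂ = 4.400000 − 19.004000·(4.400000 − 3.450000) / (19.004000 − (-25.116375)) = 4.400000 − (18.053800)/(44.120375) = 3.990806
F(3.990806) = -2.620306
u₃ = 3.990806 − (-2.620306)·(3.990806 − 4.400000) / (-2.620306 − 19.004000) = 3.990806 − (1.072214)/(-21.624306) = 4.040390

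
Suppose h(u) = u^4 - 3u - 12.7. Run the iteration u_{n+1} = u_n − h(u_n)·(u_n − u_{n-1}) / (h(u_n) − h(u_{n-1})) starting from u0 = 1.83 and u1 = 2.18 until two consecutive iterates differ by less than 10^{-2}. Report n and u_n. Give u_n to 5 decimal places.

n = 4, u_n = 2.08672

h(1.83) = -6.9748688, h(2.18) = 3.3453058
u2 = 2.1800000 − 3.3453058·(0.3500000)/(10.3201746) = 2.0665468;  |Δ| = 0.1134532
h(2.0665468) = -0.6614827
u3 = 2.0665468 − (-0.6614827)·(-0.1134532)/(-4.0067885) = 2.0852768;  |Δ| = 0.0187300
h(2.0852768) = -0.0474266
u4 = 2.0852768 − (-0.0474266)·(0.0187300)/(0.6140562) = 2.0867234;  |Δ| = 0.0014466
|u4 − u3| = 0.0014466 < 10^{-2}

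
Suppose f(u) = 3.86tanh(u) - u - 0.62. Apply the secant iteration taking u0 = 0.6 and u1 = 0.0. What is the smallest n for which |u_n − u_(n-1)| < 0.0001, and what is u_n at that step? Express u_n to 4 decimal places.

f(0.6) = 0.853011, f(0.0) = -0.620000
u2 = 0.000000 − (-0.620000)·(-0.600000)/(-1.473011) = 0.252544;  |Δ| = 0.252544
f(0.252544) = 0.082067
u3 = 0.252544 − 0.082067·(0.252544)/(0.702067) = 0.223023;  |Δ| = 0.029521
f(0.223023) = 0.003852
u4 = 0.223023 − 0.003852·(-0.029521)/(-0.078215) = 0.221569;  |Δ| = 0.001454
f(0.221569) = -0.000038
u5 = 0.221569 − (-0.000038)·(-0.001454)/(-0.003889) = 0.221584;  |Δ| = 0.000014
|u5 − u4| = 0.000014 < 0.0001

n = 5, u_n = 0.2216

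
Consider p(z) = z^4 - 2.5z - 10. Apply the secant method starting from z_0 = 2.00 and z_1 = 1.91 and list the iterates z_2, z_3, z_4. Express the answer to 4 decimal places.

1.9635, 1.9652, 1.9651

p(2.00) = 1.000000, p(1.91) = -1.466366
z_2 = 1.910000 − (-1.466366)·(1.910000 − 2.000000) / (-1.466366 − 1.000000) = 1.910000 − (0.131973)/(-2.466366) = 1.963509
p(1.963509) = -0.044911
z_3 = 1.963509 − (-0.044911)·(1.963509 − 1.910000) / (-0.044911 − (-1.466366)) = 1.963509 − (-0.002403)/(1.421455) = 1.965200
p(1.965200) = 0.002121
z_4 = 1.965200 − 0.002121·(1.965200 − 1.963509) / (0.002121 − (-0.044911)) = 1.965200 − (0.000004)/(0.047032) = 1.965123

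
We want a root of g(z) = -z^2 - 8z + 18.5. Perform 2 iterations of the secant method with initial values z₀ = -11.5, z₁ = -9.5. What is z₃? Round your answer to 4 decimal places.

-9.8752

g(-11.5) = -21.750000, g(-9.5) = 4.250000
z₂ = -9.500000 − 4.250000·(-9.500000 − (-11.500000)) / (4.250000 − (-21.750000)) = -9.500000 − (8.500000)/(26.000000) = -9.826923
g(-9.826923) = 0.546967
z₃ = -9.826923 − 0.546967·(-9.826923 − (-9.500000)) / (0.546967 − 4.250000) = -9.826923 − (-0.178816)/(-3.703033) = -9.875212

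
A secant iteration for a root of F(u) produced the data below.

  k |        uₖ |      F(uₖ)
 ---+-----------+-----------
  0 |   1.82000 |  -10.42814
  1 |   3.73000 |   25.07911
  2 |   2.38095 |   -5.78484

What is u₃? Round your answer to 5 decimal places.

u₃ = 2.38095 − (-5.78484)·(2.38095 − 3.73000) / (-5.78484 − 25.07911)
   = 2.38095 − (7.8040384)/(-30.8639500) = 2.6338029

2.63380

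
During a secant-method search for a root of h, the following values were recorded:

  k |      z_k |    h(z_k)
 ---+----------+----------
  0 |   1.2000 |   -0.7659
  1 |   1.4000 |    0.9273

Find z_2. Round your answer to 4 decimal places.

1.2905

z_2 = 1.4000 − 0.9273·(1.4000 − 1.2000) / (0.9273 − (-0.7659))
   = 1.4000 − (0.185460)/(1.693200) = 1.290468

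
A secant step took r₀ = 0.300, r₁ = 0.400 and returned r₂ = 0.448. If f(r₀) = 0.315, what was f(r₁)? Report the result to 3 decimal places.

0.102

The secant line through (0.300, 0.315) and (0.400, f(r₁)) crosses zero at r₂ = 0.448.
So (0.300, 0.315), (0.400, f(r₁)), (0.448, 0) are collinear:
f(r₁) = 0.315 · (0.400 − 0.448) / (0.300 − 0.448) = 0.315 · (-0.04800)/(-0.14800) = 0.10216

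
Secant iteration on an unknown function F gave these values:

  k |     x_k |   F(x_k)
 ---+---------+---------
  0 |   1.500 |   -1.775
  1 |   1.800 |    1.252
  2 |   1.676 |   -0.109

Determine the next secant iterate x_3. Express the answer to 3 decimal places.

x_3 = 1.676 − (-0.109)·(1.676 − 1.800) / (-0.109 − 1.252)
   = 1.676 − (0.01352)/(-1.36100) = 1.68593

1.686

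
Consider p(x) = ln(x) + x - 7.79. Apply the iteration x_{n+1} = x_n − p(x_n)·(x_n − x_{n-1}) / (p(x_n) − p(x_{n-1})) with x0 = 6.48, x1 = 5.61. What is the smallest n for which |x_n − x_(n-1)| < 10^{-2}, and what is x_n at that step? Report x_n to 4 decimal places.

p(6.48) = 0.558721, p(5.61) = -0.455449
x2 = 5.610000 − (-0.455449)·(-0.870000)/(-1.014170) = 6.000705;  |Δ| = 0.390705
p(6.000705) = 0.002582
x3 = 6.000705 − 0.002582·(0.390705)/(0.458031) = 5.998503;  |Δ| = 0.002202
|x3 − x2| = 0.002202 < 10^{-2}

n = 3, x_n = 5.9985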